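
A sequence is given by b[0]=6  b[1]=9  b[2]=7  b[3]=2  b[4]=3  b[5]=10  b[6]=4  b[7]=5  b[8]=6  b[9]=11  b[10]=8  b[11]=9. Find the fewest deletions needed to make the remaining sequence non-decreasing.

5

Fewest deletions = n − (longest non-decreasing subsequence).
i:      0  1  2  3  4  5  6  7  8  9 10 11
b[i]:   6  9  7  2  3 10  4  5  6 11  8  9
dp:     1  2  2  1  2  3  3  4  5  6  6  7
max dp = 7, so deletions = 12 − 7 = 5.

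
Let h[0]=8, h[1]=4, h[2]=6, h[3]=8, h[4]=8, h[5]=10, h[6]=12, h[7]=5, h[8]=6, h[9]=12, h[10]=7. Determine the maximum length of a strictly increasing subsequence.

Track the smallest tail for each achievable length (strict):
8 → extends → [8]
4 → replaces 8 → [4]
6 → extends → [4, 6]
8 → extends → [4, 6, 8]
8 → already a tail → [4, 6, 8]
10 → extends → [4, 6, 8, 10]
12 → extends → [4, 6, 8, 10, 12]
5 → replaces 6 → [4, 5, 8, 10, 12]
6 → replaces 8 → [4, 5, 6, 10, 12]
12 → already a tail → [4, 5, 6, 10, 12]
7 → replaces 10 → [4, 5, 6, 7, 12]
Five tails, so the longest strictly increasing subsequence has length 5 (e.g. 4, 6, 8, 10, 12).

5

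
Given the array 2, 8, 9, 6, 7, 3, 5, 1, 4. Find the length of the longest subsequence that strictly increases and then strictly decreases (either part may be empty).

inc[i] = longest strictly increasing subsequence ending at i; dec[i] = longest strictly decreasing subsequence starting at i:
i:     1 2 3 4 5 6 7 8 9
a[i]:  2 8 9 6 7 3 5 1 4
inc:   1 2 3 2 3 2 3 1 3
dec:   2 4 4 3 3 2 2 1 1
Best peak at i=3 (value 9): inc=3, dec=4, length 3+4−1 = 6.

6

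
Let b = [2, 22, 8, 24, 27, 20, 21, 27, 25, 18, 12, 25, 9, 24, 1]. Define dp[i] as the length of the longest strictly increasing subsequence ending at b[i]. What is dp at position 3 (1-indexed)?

dp[i] = 1 + max{dp[j] : j<i, b[j]<b[i]} (or 1 if no such j):
i:      1  2  3  4  5  6  7  8  9 10 11 12 13 14 15
b[i]:   2 22  8 24 27 20 21 27 25 18 12 25  9 24  1
dp:     1  2  2  3  4  3  4  5  5  3  3  5  3  5  1
At index 3 the value is 2.

2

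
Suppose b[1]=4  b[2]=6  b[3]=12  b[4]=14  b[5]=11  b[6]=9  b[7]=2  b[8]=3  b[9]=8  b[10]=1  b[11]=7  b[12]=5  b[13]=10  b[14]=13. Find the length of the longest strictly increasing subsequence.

Track the smallest tail for each achievable length (strict):
4 → extends → [4]
6 → extends → [4, 6]
12 → extends → [4, 6, 12]
14 → extends → [4, 6, 12, 14]
11 → replaces 12 → [4, 6, 11, 14]
9 → replaces 11 → [4, 6, 9, 14]
2 → replaces 4 → [2, 6, 9, 14]
3 → replaces 6 → [2, 3, 9, 14]
8 → replaces 9 → [2, 3, 8, 14]
1 → replaces 2 → [1, 3, 8, 14]
7 → replaces 8 → [1, 3, 7, 14]
5 → replaces 7 → [1, 3, 5, 14]
10 → replaces 14 → [1, 3, 5, 10]
13 → extends → [1, 3, 5, 10, 13]
Five tails, so the longest strictly increasing subsequence has length 5 (e.g. 4, 6, 9, 10, 13).

5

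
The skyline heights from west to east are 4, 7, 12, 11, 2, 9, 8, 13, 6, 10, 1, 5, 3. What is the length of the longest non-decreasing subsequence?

4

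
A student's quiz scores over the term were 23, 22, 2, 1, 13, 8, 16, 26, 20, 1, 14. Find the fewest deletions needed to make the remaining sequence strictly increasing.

7

Fewest deletions = n − (longest strictly increasing subsequence).
i:      1  2  3  4  5  6  7  8  9 10 11
a[i]:  23 22  2  1 13  8 16 26 20  1 14
dp:     1  1  1  1  2  2  3  4  4  1  3
max dp = 4, so deletions = 11 − 4 = 7.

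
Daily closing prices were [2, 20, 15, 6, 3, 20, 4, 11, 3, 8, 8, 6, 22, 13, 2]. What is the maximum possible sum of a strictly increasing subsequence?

Let S[i] be the best sum of a strictly increasing subsequence ending at i:
i:      1  2  3  4  5  6  7  8  9 10 11 12 13 14 15
a[i]:   2 20 15  6  3 20  4 11  3  8  8  6 22 13  2
S:      2 22 17  8  5 37  9 20  5 17 17 15 59 33  2
Maximum is 59 (e.g. 2 + 15 + 20 + 22).

59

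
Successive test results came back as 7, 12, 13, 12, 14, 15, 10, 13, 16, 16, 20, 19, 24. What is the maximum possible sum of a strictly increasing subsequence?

121

Let S[i] be the best sum of a strictly increasing subsequence ending at i:
i:       1   2   3   4   5   6   7   8   9  10  11  12  13
a[i]:    7  12  13  12  14  15  10  13  16  16  20  19  24
S:       7  19  32  19  46  61  17  32  77  77  97  96 121
Maximum is 121 (e.g. 7 + 12 + 13 + 14 + 15 + 16 + 20 + 24).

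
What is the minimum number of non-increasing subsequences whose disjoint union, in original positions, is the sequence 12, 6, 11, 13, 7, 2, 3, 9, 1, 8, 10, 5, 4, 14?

5

Place each on the leftmost legal pile:
12 → new pile 1 (tops now [12])
6 → pile 1 (tops now [6])
11 → new pile 2 (tops now [6, 11])
13 → new pile 3 (tops now [6, 11, 13])
7 → pile 2 (tops now [6, 7, 13])
2 → pile 1 (tops now [2, 7, 13])
3 → pile 2 (tops now [2, 3, 13])
9 → pile 3 (tops now [2, 3, 9])
1 → pile 1 (tops now [1, 3, 9])
8 → pile 3 (tops now [1, 3, 8])
10 → new pile 4 (tops now [1, 3, 8, 10])
5 → pile 3 (tops now [1, 3, 5, 10])
4 → pile 3 (tops now [1, 3, 4, 10])
14 → new pile 5 (tops now [1, 3, 4, 10, 14])
Five piles.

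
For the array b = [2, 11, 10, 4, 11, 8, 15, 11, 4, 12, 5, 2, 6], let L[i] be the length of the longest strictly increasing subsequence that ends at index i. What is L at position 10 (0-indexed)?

3

dp[i] = 1 + max{dp[j] : j<i, b[j]<b[i]} (or 1 if no such j):
i:      0  1  2  3  4  5  6  7  8  9 10 11 12
b[i]:   2 11 10  4 11  8 15 11  4 12  5  2  6
dp:     1  2  2  2  3  3  4  4  2  5  3  1  4
At index 10 the value is 3.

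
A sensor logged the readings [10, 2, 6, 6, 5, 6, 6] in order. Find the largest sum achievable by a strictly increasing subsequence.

Let S[i] be the best sum of a strictly increasing subsequence ending at i:
i:      1  2  3  4  5  6  7
a[i]:  10  2  6  6  5  6  6
S:     10  2  8  8  7 13 13
Maximum is 13 (e.g. 2 + 5 + 6).

13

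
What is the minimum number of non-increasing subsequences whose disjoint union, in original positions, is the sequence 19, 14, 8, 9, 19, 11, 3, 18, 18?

Place each on the leftmost legal pile:
19 → new pile 1 (tops now [19])
14 → pile 1 (tops now [14])
8 → pile 1 (tops now [8])
9 → new pile 2 (tops now [8, 9])
19 → new pile 3 (tops now [8, 9, 19])
11 → pile 3 (tops now [8, 9, 11])
3 → pile 1 (tops now [3, 9, 11])
18 → new pile 4 (tops now [3, 9, 11, 18])
18 → pile 4 (tops now [3, 9, 11, 18])
Four piles.

4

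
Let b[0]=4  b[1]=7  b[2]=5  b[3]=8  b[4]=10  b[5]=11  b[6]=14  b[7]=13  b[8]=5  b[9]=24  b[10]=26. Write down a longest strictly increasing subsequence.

4, 7, 8, 10, 11, 14, 24, 26

Patience tails give the LIS length; then backtrack through the dp parents:
4 → extends → [4]
7 → extends → [4, 7]
5 → replaces 7 → [4, 5]
8 → extends → [4, 5, 8]
10 → extends → [4, 5, 8, 10]
11 → extends → [4, 5, 8, 10, 11]
14 → extends → [4, 5, 8, 10, 11, 14]
13 → replaces 14 → [4, 5, 8, 10, 11, 13]
5 → already a tail → [4, 5, 8, 10, 11, 13]
24 → extends → [4, 5, 8, 10, 11, 13, 24]
26 → extends → [4, 5, 8, 10, 11, 13, 24, 26]
Length 8; one witness is 4, 7, 8, 10, 11, 14, 24, 26.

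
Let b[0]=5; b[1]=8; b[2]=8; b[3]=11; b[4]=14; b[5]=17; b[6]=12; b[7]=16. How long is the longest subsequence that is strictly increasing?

5

Track the smallest tail for each achievable length (strict):
5 → extends → [5]
8 → extends → [5, 8]
8 → already a tail → [5, 8]
11 → extends → [5, 8, 11]
14 → extends → [5, 8, 11, 14]
17 → extends → [5, 8, 11, 14, 17]
12 → replaces 14 → [5, 8, 11, 12, 17]
16 → replaces 17 → [5, 8, 11, 12, 16]
Five tails, so the longest strictly increasing subsequence has length 5 (e.g. 5, 8, 11, 14, 17).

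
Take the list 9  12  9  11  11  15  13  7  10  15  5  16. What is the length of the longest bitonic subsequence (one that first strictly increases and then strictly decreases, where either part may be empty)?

6

inc[i] = longest strictly increasing subsequence ending at i; dec[i] = longest strictly decreasing subsequence starting at i:
i:      1  2  3  4  5  6  7  8  9 10 11 12
a[i]:   9 12  9 11 11 15 13  7 10 15  5 16
inc:    1  2  1  2  2  3  3  1  2  4  1  5
dec:    3  4  3  3  3  4  3  2  2  2  1  1
Best peak at i=6 (value 15): inc=3, dec=4, length 3+4−1 = 6.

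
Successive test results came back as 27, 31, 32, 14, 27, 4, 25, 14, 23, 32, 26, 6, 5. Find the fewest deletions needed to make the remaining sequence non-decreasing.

Fewest deletions = n − (longest non-decreasing subsequence).
i:      1  2  3  4  5  6  7  8  9 10 11 12 13
a[i]:  27 31 32 14 27  4 25 14 23 32 26  6  5
dp:     1  2  3  1  2  1  2  2  3  4  4  2  2
max dp = 4, so deletions = 13 − 4 = 9.

9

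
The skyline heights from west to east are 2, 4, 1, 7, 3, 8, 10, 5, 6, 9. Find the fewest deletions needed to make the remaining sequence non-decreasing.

5

Fewest deletions = n − (longest non-decreasing subsequence).
Patience tails:
2 → extends → [2]
4 → extends → [2, 4]
1 → replaces 2 → [1, 4]
7 → extends → [1, 4, 7]
3 → replaces 4 → [1, 3, 7]
8 → extends → [1, 3, 7, 8]
10 → extends → [1, 3, 7, 8, 10]
5 → replaces 7 → [1, 3, 5, 8, 10]
6 → replaces 8 → [1, 3, 5, 6, 10]
9 → replaces 10 → [1, 3, 5, 6, 9]
Longest non-decreasing subsequence has length 5, so deletions = 10 − 5 = 5.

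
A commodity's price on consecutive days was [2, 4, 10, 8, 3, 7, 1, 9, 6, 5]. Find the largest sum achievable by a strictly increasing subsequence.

Let S[i] be the best sum of a strictly increasing subsequence ending at i:
i:      1  2  3  4  5  6  7  8  9 10
a[i]:   2  4 10  8  3  7  1  9  6  5
S:      2  6 16 14  5 13  1 23 12 11
Maximum is 23 (e.g. 2 + 4 + 8 + 9).

23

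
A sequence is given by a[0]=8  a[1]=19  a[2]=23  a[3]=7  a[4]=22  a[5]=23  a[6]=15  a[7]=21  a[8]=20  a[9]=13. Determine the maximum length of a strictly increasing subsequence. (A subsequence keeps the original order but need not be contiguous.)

4

Track the smallest tail for each achievable length (strict):
8 → extends → [8]
19 → extends → [8, 19]
23 → extends → [8, 19, 23]
7 → replaces 8 → [7, 19, 23]
22 → replaces 23 → [7, 19, 22]
23 → extends → [7, 19, 22, 23]
15 → replaces 19 → [7, 15, 22, 23]
21 → replaces 22 → [7, 15, 21, 23]
20 → replaces 21 → [7, 15, 20, 23]
13 → replaces 15 → [7, 13, 20, 23]
Four tails, so the longest strictly increasing subsequence has length 4 (e.g. 8, 19, 22, 23).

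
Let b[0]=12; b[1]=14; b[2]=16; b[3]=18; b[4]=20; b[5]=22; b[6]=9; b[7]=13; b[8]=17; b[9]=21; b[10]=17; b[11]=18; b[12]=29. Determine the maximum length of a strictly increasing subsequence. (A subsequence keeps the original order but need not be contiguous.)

Let dp[i] be the length of the longest such subsequence ending at index i:
i:      0  1  2  3  4  5  6  7  8  9 10 11 12
b[i]:  12 14 16 18 20 22  9 13 17 21 17 18 29
dp:     1  2  3  4  5  6  1  2  4  6  4  5  7
Maximum dp value is 7.

7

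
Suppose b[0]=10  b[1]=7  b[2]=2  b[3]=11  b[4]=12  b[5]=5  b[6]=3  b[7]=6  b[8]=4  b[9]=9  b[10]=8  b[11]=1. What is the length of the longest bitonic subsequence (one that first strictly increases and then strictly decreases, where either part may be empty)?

6

inc[i] = longest strictly increasing subsequence ending at i; dec[i] = longest strictly decreasing subsequence starting at i:
i:      0  1  2  3  4  5  6  7  8  9 10 11
b[i]:  10  7  2 11 12  5  3  6  4  9  8  1
inc:    1  1  1  2  3  2  2  3  3  4  4  1
dec:    5  4  2  4  4  3  2  3  2  3  2  1
Best peak at i=4 (value 12): inc=3, dec=4, length 3+4−1 = 6.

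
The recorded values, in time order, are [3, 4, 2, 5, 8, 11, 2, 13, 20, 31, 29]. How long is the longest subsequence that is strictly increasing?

8

Track the smallest tail for each achievable length (strict):
3 → extends → [3]
4 → extends → [3, 4]
2 → replaces 3 → [2, 4]
5 → extends → [2, 4, 5]
8 → extends → [2, 4, 5, 8]
11 → extends → [2, 4, 5, 8, 11]
2 → already a tail → [2, 4, 5, 8, 11]
13 → extends → [2, 4, 5, 8, 11, 13]
20 → extends → [2, 4, 5, 8, 11, 13, 20]
31 → extends → [2, 4, 5, 8, 11, 13, 20, 31]
29 → replaces 31 → [2, 4, 5, 8, 11, 13, 20, 29]
Eight tails, so the longest strictly increasing subsequence has length 8 (e.g. 3, 4, 5, 8, 11, 13, 20, 31).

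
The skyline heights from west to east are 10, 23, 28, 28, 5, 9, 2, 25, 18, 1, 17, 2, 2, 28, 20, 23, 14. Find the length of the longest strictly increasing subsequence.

Let dp[i] be the length of the longest such subsequence ending at index i:
i:      1  2  3  4  5  6  7  8  9 10 11 12 13 14 15 16 17
a[i]:  10 23 28 28  5  9  2 25 18  1 17  2  2 28 20 23 14
dp:     1  2  3  3  1  2  1  3  3  1  3  2  2  4  4  5  3
Maximum dp value is 5.

5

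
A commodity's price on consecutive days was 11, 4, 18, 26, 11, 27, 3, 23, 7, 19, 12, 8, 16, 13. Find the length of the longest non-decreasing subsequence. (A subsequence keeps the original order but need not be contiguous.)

Let dp[i] be the length of the longest such subsequence ending at index i:
i:      1  2  3  4  5  6  7  8  9 10 11 12 13 14
a[i]:  11  4 18 26 11 27  3 23  7 19 12  8 16 13
dp:     1  1  2  3  2  4  1  3  2  3  3  3  4  4
Maximum dp value is 4.

4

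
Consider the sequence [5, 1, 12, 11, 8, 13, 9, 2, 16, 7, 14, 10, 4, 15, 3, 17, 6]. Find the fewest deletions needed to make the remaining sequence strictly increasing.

Fewest deletions = n − (longest strictly increasing subsequence).
i:      1  2  3  4  5  6  7  8  9 10 11 12 13 14 15 16 17
a[i]:   5  1 12 11  8 13  9  2 16  7 14 10  4 15  3 17  6
dp:     1  1  2  2  2  3  3  2  4  3  4  4  3  5  3  6  4
max dp = 6, so deletions = 17 − 6 = 11.

11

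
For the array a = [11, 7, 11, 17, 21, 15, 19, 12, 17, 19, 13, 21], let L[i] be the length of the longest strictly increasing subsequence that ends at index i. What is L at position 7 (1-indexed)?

dp[i] = 1 + max{dp[j] : j<i, a[j]<a[i]} (or 1 if no such j):
i:      1  2  3  4  5  6  7  8  9 10 11 12
a[i]:  11  7 11 17 21 15 19 12 17 19 13 21
dp:     1  1  2  3  4  3  4  3  4  5  4  6
At index 7 the value is 4.

4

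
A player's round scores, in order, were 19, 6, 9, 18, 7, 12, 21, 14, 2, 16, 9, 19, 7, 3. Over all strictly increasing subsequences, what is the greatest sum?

76

Let S[i] be the best sum of a strictly increasing subsequence ending at i:
i:      1  2  3  4  5  6  7  8  9 10 11 12 13 14
a[i]:  19  6  9 18  7 12 21 14  2 16  9 19  7  3
S:     19  6 15 33 13 27 54 41  2 57 22 76 13  5
Maximum is 76 (e.g. 6 + 9 + 12 + 14 + 16 + 19).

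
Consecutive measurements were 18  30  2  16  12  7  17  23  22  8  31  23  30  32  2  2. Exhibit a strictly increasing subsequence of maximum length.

2, 16, 17, 22, 23, 30, 32

Patience tails give the LIS length; then backtrack through the dp parents:
18 → extends → [18]
30 → extends → [18, 30]
2 → replaces 18 → [2, 30]
16 → replaces 30 → [2, 16]
12 → replaces 16 → [2, 12]
7 → replaces 12 → [2, 7]
17 → extends → [2, 7, 17]
23 → extends → [2, 7, 17, 23]
22 → replaces 23 → [2, 7, 17, 22]
8 → replaces 17 → [2, 7, 8, 22]
31 → extends → [2, 7, 8, 22, 31]
23 → replaces 31 → [2, 7, 8, 22, 23]
30 → extends → [2, 7, 8, 22, 23, 30]
32 → extends → [2, 7, 8, 22, 23, 30, 32]
2 → already a tail → [2, 7, 8, 22, 23, 30, 32]
2 → already a tail → [2, 7, 8, 22, 23, 30, 32]
Length 7; one witness is 2, 16, 17, 22, 23, 30, 32.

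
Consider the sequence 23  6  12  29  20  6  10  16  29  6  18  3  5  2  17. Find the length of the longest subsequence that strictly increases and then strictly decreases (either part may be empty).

8

inc[i] = longest strictly increasing subsequence ending at i; dec[i] = longest strictly decreasing subsequence starting at i:
i:      1  2  3  4  5  6  7  8  9 10 11 12 13 14 15
a[i]:  23  6 12 29 20  6 10 16 29  6 18  3  5  2 17
inc:    1  1  2  3  3  1  2  3  4  1  4  1  2  1  4
dec:    6  3  5  6  5  3  4  4  4  3  3  2  2  1  1
Best peak at i=4 (value 29): inc=3, dec=6, length 3+6−1 = 8.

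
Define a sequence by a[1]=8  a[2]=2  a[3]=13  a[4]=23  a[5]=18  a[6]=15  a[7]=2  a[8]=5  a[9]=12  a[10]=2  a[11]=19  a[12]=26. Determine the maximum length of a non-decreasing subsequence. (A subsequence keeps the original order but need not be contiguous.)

Track the smallest tail for each achievable length (allowing ties):
8 → extends → [8]
2 → replaces 8 → [2]
13 → extends → [2, 13]
23 → extends → [2, 13, 23]
18 → replaces 23 → [2, 13, 18]
15 → replaces 18 → [2, 13, 15]
2 → replaces 13 → [2, 2, 15]
5 → replaces 15 → [2, 2, 5]
12 → extends → [2, 2, 5, 12]
2 → replaces 5 → [2, 2, 2, 12]
19 → extends → [2, 2, 2, 12, 19]
26 → extends → [2, 2, 2, 12, 19, 26]
Six tails, so the longest non-decreasing subsequence has length 6 (e.g. 2, 2, 5, 12, 19, 26).

6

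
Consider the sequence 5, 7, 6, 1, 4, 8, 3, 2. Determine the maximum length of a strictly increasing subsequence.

Track the smallest tail for each achievable length (strict):
5 → extends → [5]
7 → extends → [5, 7]
6 → replaces 7 → [5, 6]
1 → replaces 5 → [1, 6]
4 → replaces 6 → [1, 4]
8 → extends → [1, 4, 8]
3 → replaces 4 → [1, 3, 8]
2 → replaces 3 → [1, 2, 8]
Three tails, so the longest strictly increasing subsequence has length 3 (e.g. 5, 7, 8).

3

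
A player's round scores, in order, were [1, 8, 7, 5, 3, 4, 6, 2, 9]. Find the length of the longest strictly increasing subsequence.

Track the smallest tail for each achievable length (strict):
1 → extends → [1]
8 → extends → [1, 8]
7 → replaces 8 → [1, 7]
5 → replaces 7 → [1, 5]
3 → replaces 5 → [1, 3]
4 → extends → [1, 3, 4]
6 → extends → [1, 3, 4, 6]
2 → replaces 3 → [1, 2, 4, 6]
9 → extends → [1, 2, 4, 6, 9]
Five tails, so the longest strictly increasing subsequence has length 5 (e.g. 1, 3, 4, 6, 9).

5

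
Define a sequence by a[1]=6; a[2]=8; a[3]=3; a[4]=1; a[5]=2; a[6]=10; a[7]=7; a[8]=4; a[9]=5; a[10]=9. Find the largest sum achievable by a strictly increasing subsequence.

24

Let S[i] be the best sum of a strictly increasing subsequence ending at i:
i:      1  2  3  4  5  6  7  8  9 10
a[i]:   6  8  3  1  2 10  7  4  5  9
S:      6 14  3  1  3 24 13  7 12 23
Maximum is 24 (e.g. 6 + 8 + 10).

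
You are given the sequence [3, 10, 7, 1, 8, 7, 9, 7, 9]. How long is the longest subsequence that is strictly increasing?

4

Track the smallest tail for each achievable length (strict):
3 → extends → [3]
10 → extends → [3, 10]
7 → replaces 10 → [3, 7]
1 → replaces 3 → [1, 7]
8 → extends → [1, 7, 8]
7 → already a tail → [1, 7, 8]
9 → extends → [1, 7, 8, 9]
7 → already a tail → [1, 7, 8, 9]
9 → already a tail → [1, 7, 8, 9]
Four tails, so the longest strictly increasing subsequence has length 4 (e.g. 3, 7, 8, 9).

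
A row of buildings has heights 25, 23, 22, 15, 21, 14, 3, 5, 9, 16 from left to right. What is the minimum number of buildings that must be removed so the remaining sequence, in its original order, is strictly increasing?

6

Fewest deletions = n − (longest strictly increasing subsequence).
Patience tails:
25 → extends → [25]
23 → replaces 25 → [23]
22 → replaces 23 → [22]
15 → replaces 22 → [15]
21 → extends → [15, 21]
14 → replaces 15 → [14, 21]
3 → replaces 14 → [3, 21]
5 → replaces 21 → [3, 5]
9 → extends → [3, 5, 9]
16 → extends → [3, 5, 9, 16]
Longest strictly increasing subsequence has length 4, so deletions = 10 − 4 = 6.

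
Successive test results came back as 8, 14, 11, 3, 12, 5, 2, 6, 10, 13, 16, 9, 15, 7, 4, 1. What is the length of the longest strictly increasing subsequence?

6

Track the smallest tail for each achievable length (strict):
8 → extends → [8]
14 → extends → [8, 14]
11 → replaces 14 → [8, 11]
3 → replaces 8 → [3, 11]
12 → extends → [3, 11, 12]
5 → replaces 11 → [3, 5, 12]
2 → replaces 3 → [2, 5, 12]
6 → replaces 12 → [2, 5, 6]
10 → extends → [2, 5, 6, 10]
13 → extends → [2, 5, 6, 10, 13]
16 → extends → [2, 5, 6, 10, 13, 16]
9 → replaces 10 → [2, 5, 6, 9, 13, 16]
15 → replaces 16 → [2, 5, 6, 9, 13, 15]
7 → replaces 9 → [2, 5, 6, 7, 13, 15]
4 → replaces 5 → [2, 4, 6, 7, 13, 15]
1 → replaces 2 → [1, 4, 6, 7, 13, 15]
Six tails, so the longest strictly increasing subsequence has length 6 (e.g. 3, 5, 6, 10, 13, 16).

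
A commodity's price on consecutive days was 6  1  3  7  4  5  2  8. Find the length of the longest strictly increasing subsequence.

5

Let dp[i] be the length of the longest such subsequence ending at index i:
i:     1 2 3 4 5 6 7 8
a[i]:  6 1 3 7 4 5 2 8
dp:    1 1 2 3 3 4 2 5
Maximum dp value is 5.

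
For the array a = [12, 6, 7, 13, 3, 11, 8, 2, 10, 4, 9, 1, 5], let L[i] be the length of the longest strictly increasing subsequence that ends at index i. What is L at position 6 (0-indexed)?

dp[i] = 1 + max{dp[j] : j<i, a[j]<a[i]} (or 1 if no such j):
i:      0  1  2  3  4  5  6  7  8  9 10 11 12
a[i]:  12  6  7 13  3 11  8  2 10  4  9  1  5
dp:     1  1  2  3  1  3  3  1  4  2  4  1  3
At index 6 the value is 3.

3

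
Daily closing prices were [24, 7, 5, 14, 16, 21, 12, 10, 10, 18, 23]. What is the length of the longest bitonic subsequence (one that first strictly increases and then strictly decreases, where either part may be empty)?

inc[i] = longest strictly increasing subsequence ending at i; dec[i] = longest strictly decreasing subsequence starting at i:
i:      1  2  3  4  5  6  7  8  9 10 11
a[i]:  24  7  5 14 16 21 12 10 10 18 23
inc:    1  1  1  2  3  4  2  2  2  4  5
dec:    4  2  1  3  3  3  2  1  1  1  1
Best peak at i=6 (value 21): inc=4, dec=3, length 4+3−1 = 6.

6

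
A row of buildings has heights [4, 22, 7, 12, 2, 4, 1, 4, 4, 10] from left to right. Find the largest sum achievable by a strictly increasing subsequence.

Let S[i] be the best sum of a strictly increasing subsequence ending at i:
i:      1  2  3  4  5  6  7  8  9 10
a[i]:   4 22  7 12  2  4  1  4  4 10
S:      4 26 11 23  2  6  1  6  6 21
Maximum is 26 (e.g. 4 + 22).

26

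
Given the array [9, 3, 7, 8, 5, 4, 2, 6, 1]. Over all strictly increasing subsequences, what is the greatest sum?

18

Let S[i] be the best sum of a strictly increasing subsequence ending at i:
i:      1  2  3  4  5  6  7  8  9
a[i]:   9  3  7  8  5  4  2  6  1
S:      9  3 10 18  8  7  2 14  1
Maximum is 18 (e.g. 3 + 7 + 8).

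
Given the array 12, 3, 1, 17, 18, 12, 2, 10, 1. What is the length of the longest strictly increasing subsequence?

Let dp[i] be the length of the longest such subsequence ending at index i:
i:      1  2  3  4  5  6  7  8  9
a[i]:  12  3  1 17 18 12  2 10  1
dp:     1  1  1  2  3  2  2  3  1
Maximum dp value is 3.

3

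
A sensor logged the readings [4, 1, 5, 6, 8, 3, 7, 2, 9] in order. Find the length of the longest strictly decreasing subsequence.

3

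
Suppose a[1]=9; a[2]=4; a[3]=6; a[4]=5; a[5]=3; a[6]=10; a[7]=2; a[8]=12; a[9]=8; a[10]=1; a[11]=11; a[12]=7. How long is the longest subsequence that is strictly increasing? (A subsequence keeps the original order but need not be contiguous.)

4

Let dp[i] be the length of the longest such subsequence ending at index i:
i:      1  2  3  4  5  6  7  8  9 10 11 12
a[i]:   9  4  6  5  3 10  2 12  8  1 11  7
dp:     1  1  2  2  1  3  1  4  3  1  4  3
Maximum dp value is 4.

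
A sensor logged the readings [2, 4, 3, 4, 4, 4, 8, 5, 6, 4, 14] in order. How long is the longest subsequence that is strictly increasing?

6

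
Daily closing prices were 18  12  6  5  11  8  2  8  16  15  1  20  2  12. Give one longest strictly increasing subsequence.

6, 11, 16, 20

Patience tails give the LIS length; then backtrack through the dp parents:
18 → extends → [18]
12 → replaces 18 → [12]
6 → replaces 12 → [6]
5 → replaces 6 → [5]
11 → extends → [5, 11]
8 → replaces 11 → [5, 8]
2 → replaces 5 → [2, 8]
8 → already a tail → [2, 8]
16 → extends → [2, 8, 16]
15 → replaces 16 → [2, 8, 15]
1 → replaces 2 → [1, 8, 15]
20 → extends → [1, 8, 15, 20]
2 → replaces 8 → [1, 2, 15, 20]
12 → replaces 15 → [1, 2, 12, 20]
Length 4; one witness is 6, 11, 16, 20.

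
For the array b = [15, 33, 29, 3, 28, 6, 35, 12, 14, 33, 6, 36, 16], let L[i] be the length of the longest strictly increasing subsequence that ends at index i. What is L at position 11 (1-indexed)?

2

dp[i] = 1 + max{dp[j] : j<i, b[j]<b[i]} (or 1 if no such j):
i:      1  2  3  4  5  6  7  8  9 10 11 12 13
b[i]:  15 33 29  3 28  6 35 12 14 33  6 36 16
dp:     1  2  2  1  2  2  3  3  4  5  2  6  5
At index 11 the value is 2.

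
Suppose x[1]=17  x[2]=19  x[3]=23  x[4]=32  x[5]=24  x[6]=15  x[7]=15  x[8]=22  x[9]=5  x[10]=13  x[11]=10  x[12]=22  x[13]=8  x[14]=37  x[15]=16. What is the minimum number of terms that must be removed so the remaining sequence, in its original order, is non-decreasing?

10

Fewest deletions = n − (longest non-decreasing subsequence).
Patience tails:
17 → extends → [17]
19 → extends → [17, 19]
23 → extends → [17, 19, 23]
32 → extends → [17, 19, 23, 32]
24 → replaces 32 → [17, 19, 23, 24]
15 → replaces 17 → [15, 19, 23, 24]
15 → replaces 19 → [15, 15, 23, 24]
22 → replaces 23 → [15, 15, 22, 24]
5 → replaces 15 → [5, 15, 22, 24]
13 → replaces 15 → [5, 13, 22, 24]
10 → replaces 13 → [5, 10, 22, 24]
22 → replaces 24 → [5, 10, 22, 22]
8 → replaces 10 → [5, 8, 22, 22]
37 → extends → [5, 8, 22, 22, 37]
16 → replaces 22 → [5, 8, 16, 22, 37]
Longest non-decreasing subsequence has length 5, so deletions = 15 − 5 = 10.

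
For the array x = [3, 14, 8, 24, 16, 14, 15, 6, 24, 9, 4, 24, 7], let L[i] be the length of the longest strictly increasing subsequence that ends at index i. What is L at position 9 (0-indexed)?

dp[i] = 1 + max{dp[j] : j<i, x[j]<x[i]} (or 1 if no such j):
i:      0  1  2  3  4  5  6  7  8  9 10 11 12
x[i]:   3 14  8 24 16 14 15  6 24  9  4 24  7
dp:     1  2  2  3  3  3  4  2  5  3  2  5  3
At index 9 the value is 3.

3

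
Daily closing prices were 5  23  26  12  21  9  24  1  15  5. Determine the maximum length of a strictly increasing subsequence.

Let dp[i] be the length of the longest such subsequence ending at index i:
i:      1  2  3  4  5  6  7  8  9 10
a[i]:   5 23 26 12 21  9 24  1 15  5
dp:     1  2  3  2  3  2  4  1  3  2
Maximum dp value is 4.

4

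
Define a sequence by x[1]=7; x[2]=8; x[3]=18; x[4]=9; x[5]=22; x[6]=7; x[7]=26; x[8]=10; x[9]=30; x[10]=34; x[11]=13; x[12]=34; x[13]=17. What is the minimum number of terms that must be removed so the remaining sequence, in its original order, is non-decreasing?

Fewest deletions = n − (longest non-decreasing subsequence).
Patience tails:
7 → extends → [7]
8 → extends → [7, 8]
18 → extends → [7, 8, 18]
9 → replaces 18 → [7, 8, 9]
22 → extends → [7, 8, 9, 22]
7 → replaces 8 → [7, 7, 9, 22]
26 → extends → [7, 7, 9, 22, 26]
10 → replaces 22 → [7, 7, 9, 10, 26]
30 → extends → [7, 7, 9, 10, 26, 30]
34 → extends → [7, 7, 9, 10, 26, 30, 34]
13 → replaces 26 → [7, 7, 9, 10, 13, 30, 34]
34 → extends → [7, 7, 9, 10, 13, 30, 34, 34]
17 → replaces 30 → [7, 7, 9, 10, 13, 17, 34, 34]
Longest non-decreasing subsequence has length 8, so deletions = 13 − 8 = 5.

5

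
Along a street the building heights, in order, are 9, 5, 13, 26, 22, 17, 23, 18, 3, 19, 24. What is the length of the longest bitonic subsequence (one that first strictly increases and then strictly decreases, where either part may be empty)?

inc[i] = longest strictly increasing subsequence ending at i; dec[i] = longest strictly decreasing subsequence starting at i:
i:      1  2  3  4  5  6  7  8  9 10 11
a[i]:   9  5 13 26 22 17 23 18  3 19 24
inc:    1  1  2  3  3  3  4  4  1  5  6
dec:    3  2  2  4  3  2  3  2  1  1  1
Best peak at i=4 (value 26): inc=3, dec=4, length 3+4−1 = 6.

6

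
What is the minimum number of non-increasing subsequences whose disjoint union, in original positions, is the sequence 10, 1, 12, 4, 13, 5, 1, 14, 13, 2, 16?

The minimum number of non-increasing subsequences covering a sequence equals the length of its longest strictly increasing subsequence.
LIS length is 5 (e.g. 10, 12, 13, 14, 16), so 5 piles are needed.

5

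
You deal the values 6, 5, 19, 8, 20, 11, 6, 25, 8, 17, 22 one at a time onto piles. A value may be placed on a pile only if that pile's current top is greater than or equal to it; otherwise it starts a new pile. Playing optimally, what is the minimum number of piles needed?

5

Place each on the leftmost legal pile:
6 → new pile 1 (tops now [6])
5 → pile 1 (tops now [5])
19 → new pile 2 (tops now [5, 19])
8 → pile 2 (tops now [5, 8])
20 → new pile 3 (tops now [5, 8, 20])
11 → pile 3 (tops now [5, 8, 11])
6 → pile 2 (tops now [5, 6, 11])
25 → new pile 4 (tops now [5, 6, 11, 25])
8 → pile 3 (tops now [5, 6, 8, 25])
17 → pile 4 (tops now [5, 6, 8, 17])
22 → new pile 5 (tops now [5, 6, 8, 17, 22])
Five piles.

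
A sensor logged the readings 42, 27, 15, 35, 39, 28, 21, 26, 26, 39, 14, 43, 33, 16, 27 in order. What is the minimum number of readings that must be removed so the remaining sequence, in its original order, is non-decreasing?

Fewest deletions = n − (longest non-decreasing subsequence).
Patience tails:
42 → extends → [42]
27 → replaces 42 → [27]
15 → replaces 27 → [15]
35 → extends → [15, 35]
39 → extends → [15, 35, 39]
28 → replaces 35 → [15, 28, 39]
21 → replaces 28 → [15, 21, 39]
26 → replaces 39 → [15, 21, 26]
26 → extends → [15, 21, 26, 26]
39 → extends → [15, 21, 26, 26, 39]
14 → replaces 15 → [14, 21, 26, 26, 39]
43 → extends → [14, 21, 26, 26, 39, 43]
33 → replaces 39 → [14, 21, 26, 26, 33, 43]
16 → replaces 21 → [14, 16, 26, 26, 33, 43]
27 → replaces 33 → [14, 16, 26, 26, 27, 43]
Longest non-decreasing subsequence has length 6, so deletions = 15 − 6 = 9.

9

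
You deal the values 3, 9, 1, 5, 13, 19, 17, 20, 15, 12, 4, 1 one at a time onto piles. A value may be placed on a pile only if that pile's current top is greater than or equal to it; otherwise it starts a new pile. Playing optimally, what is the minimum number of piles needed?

5

The minimum number of non-increasing subsequences covering a sequence equals the length of its longest strictly increasing subsequence.
LIS length is 5 (e.g. 3, 9, 13, 19, 20), so 5 piles are needed.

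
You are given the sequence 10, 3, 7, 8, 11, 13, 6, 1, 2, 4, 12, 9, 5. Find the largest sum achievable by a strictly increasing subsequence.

Let S[i] be the best sum of a strictly increasing subsequence ending at i:
i:      1  2  3  4  5  6  7  8  9 10 11 12 13
a[i]:  10  3  7  8 11 13  6  1  2  4 12  9  5
S:     10  3 10 18 29 42  9  1  3  7 41 27 12
Maximum is 42 (e.g. 3 + 7 + 8 + 11 + 13).

42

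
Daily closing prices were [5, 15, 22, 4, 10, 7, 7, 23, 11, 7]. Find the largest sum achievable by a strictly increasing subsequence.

65

Let S[i] be the best sum of a strictly increasing subsequence ending at i:
i:      1  2  3  4  5  6  7  8  9 10
a[i]:   5 15 22  4 10  7  7 23 11  7
S:      5 20 42  4 15 12 12 65 26 12
Maximum is 65 (e.g. 5 + 15 + 22 + 23).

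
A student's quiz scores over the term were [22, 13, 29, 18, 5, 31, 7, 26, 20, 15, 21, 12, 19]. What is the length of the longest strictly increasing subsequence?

4

Let dp[i] be the length of the longest such subsequence ending at index i:
i:      1  2  3  4  5  6  7  8  9 10 11 12 13
a[i]:  22 13 29 18  5 31  7 26 20 15 21 12 19
dp:     1  1  2  2  1  3  2  3  3  3  4  3  4
Maximum dp value is 4.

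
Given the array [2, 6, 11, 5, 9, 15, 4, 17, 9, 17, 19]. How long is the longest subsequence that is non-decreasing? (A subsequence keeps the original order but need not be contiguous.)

7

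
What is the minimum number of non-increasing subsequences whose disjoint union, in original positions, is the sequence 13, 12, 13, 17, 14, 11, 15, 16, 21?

Place each on the leftmost legal pile:
13 → new pile 1 (tops now [13])
12 → pile 1 (tops now [12])
13 → new pile 2 (tops now [12, 13])
17 → new pile 3 (tops now [12, 13, 17])
14 → pile 3 (tops now [12, 13, 14])
11 → pile 1 (tops now [11, 13, 14])
15 → new pile 4 (tops now [11, 13, 14, 15])
16 → new pile 5 (tops now [11, 13, 14, 15, 16])
21 → new pile 6 (tops now [11, 13, 14, 15, 16, 21])
Six piles.

6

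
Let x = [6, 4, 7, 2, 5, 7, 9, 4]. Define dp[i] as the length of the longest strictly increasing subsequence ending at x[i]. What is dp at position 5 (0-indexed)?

3

dp[i] = 1 + max{dp[j] : j<i, x[j]<x[i]} (or 1 if no such j):
i:     0 1 2 3 4 5 6 7
x[i]:  6 4 7 2 5 7 9 4
dp:    1 1 2 1 2 3 4 2
At index 5 the value is 3.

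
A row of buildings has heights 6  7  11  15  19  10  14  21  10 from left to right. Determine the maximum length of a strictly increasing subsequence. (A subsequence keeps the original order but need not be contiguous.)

6

Track the smallest tail for each achievable length (strict):
6 → extends → [6]
7 → extends → [6, 7]
11 → extends → [6, 7, 11]
15 → extends → [6, 7, 11, 15]
19 → extends → [6, 7, 11, 15, 19]
10 → replaces 11 → [6, 7, 10, 15, 19]
14 → replaces 15 → [6, 7, 10, 14, 19]
21 → extends → [6, 7, 10, 14, 19, 21]
10 → already a tail → [6, 7, 10, 14, 19, 21]
Six tails, so the longest strictly increasing subsequence has length 6 (e.g. 6, 7, 11, 15, 19, 21).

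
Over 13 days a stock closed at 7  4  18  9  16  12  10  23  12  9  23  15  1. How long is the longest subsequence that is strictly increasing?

5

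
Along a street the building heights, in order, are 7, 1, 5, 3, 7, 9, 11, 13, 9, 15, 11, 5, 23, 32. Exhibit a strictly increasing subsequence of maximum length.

1, 5, 7, 9, 11, 13, 15, 23, 32

Patience tails give the LIS length; then backtrack through the dp parents:
7 → extends → [7]
1 → replaces 7 → [1]
5 → extends → [1, 5]
3 → replaces 5 → [1, 3]
7 → extends → [1, 3, 7]
9 → extends → [1, 3, 7, 9]
11 → extends → [1, 3, 7, 9, 11]
13 → extends → [1, 3, 7, 9, 11, 13]
9 → already a tail → [1, 3, 7, 9, 11, 13]
15 → extends → [1, 3, 7, 9, 11, 13, 15]
11 → already a tail → [1, 3, 7, 9, 11, 13, 15]
5 → replaces 7 → [1, 3, 5, 9, 11, 13, 15]
23 → extends → [1, 3, 5, 9, 11, 13, 15, 23]
32 → extends → [1, 3, 5, 9, 11, 13, 15, 23, 32]
Length 9; one witness is 1, 5, 7, 9, 11, 13, 15, 23, 32.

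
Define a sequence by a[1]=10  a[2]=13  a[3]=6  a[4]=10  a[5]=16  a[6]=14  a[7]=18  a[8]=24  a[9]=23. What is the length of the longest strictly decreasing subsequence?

2

Negate each value so 'decreasing' becomes 'increasing', then run patience tails on the negated sequence:
-10 → extends → [-10]
-13 → replaces -10 → [-13]
-6 → extends → [-13, -6]
-10 → replaces -6 → [-13, -10]
-16 → replaces -13 → [-16, -10]
-14 → replaces -10 → [-16, -14]
-18 → replaces -16 → [-18, -14]
-24 → replaces -18 → [-24, -14]
-23 → replaces -14 → [-24, -23]
Two tails, so the longest strictly decreasing subsequence of the original has length 2.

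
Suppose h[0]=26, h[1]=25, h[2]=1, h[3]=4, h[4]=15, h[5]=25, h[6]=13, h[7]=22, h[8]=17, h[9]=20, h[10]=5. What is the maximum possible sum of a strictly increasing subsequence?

Let S[i] be the best sum of a strictly increasing subsequence ending at i:
i:      0  1  2  3  4  5  6  7  8  9 10
h[i]:  26 25  1  4 15 25 13 22 17 20  5
S:     26 25  1  5 20 45 18 42 37 57 10
Maximum is 57 (e.g. 1 + 4 + 15 + 17 + 20).

57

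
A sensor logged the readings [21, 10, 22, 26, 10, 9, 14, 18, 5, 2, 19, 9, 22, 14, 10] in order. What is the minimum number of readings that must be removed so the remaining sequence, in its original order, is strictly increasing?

10

Fewest deletions = n − (longest strictly increasing subsequence).
Patience tails:
21 → extends → [21]
10 → replaces 21 → [10]
22 → extends → [10, 22]
26 → extends → [10, 22, 26]
10 → already a tail → [10, 22, 26]
9 → replaces 10 → [9, 22, 26]
14 → replaces 22 → [9, 14, 26]
18 → replaces 26 → [9, 14, 18]
5 → replaces 9 → [5, 14, 18]
2 → replaces 5 → [2, 14, 18]
19 → extends → [2, 14, 18, 19]
9 → replaces 14 → [2, 9, 18, 19]
22 → extends → [2, 9, 18, 19, 22]
14 → replaces 18 → [2, 9, 14, 19, 22]
10 → replaces 14 → [2, 9, 10, 19, 22]
Longest strictly increasing subsequence has length 5, so deletions = 15 − 5 = 10.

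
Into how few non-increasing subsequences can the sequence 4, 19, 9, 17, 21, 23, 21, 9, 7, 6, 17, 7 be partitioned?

5

The minimum number of non-increasing subsequences covering a sequence equals the length of its longest strictly increasing subsequence.
LIS length is 5 (e.g. 4, 9, 17, 21, 23), so 5 piles are needed.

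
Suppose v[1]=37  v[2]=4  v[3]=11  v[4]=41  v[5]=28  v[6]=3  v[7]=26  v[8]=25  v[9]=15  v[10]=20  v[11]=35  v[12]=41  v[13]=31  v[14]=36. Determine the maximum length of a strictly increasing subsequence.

Let dp[i] be the length of the longest such subsequence ending at index i:
i:      1  2  3  4  5  6  7  8  9 10 11 12 13 14
v[i]:  37  4 11 41 28  3 26 25 15 20 35 41 31 36
dp:     1  1  2  3  3  1  3  3  3  4  5  6  5  6
Maximum dp value is 6.

6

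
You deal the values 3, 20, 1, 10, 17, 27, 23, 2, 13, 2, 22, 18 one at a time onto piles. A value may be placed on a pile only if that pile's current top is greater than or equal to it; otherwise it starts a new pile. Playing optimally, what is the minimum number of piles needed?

4

The minimum number of non-increasing subsequences covering a sequence equals the length of its longest strictly increasing subsequence.
LIS length is 4 (e.g. 3, 10, 17, 27), so 4 piles are needed.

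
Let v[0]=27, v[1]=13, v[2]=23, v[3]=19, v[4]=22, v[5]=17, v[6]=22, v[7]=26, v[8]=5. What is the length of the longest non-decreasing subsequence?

5

Let dp[i] be the length of the longest such subsequence ending at index i:
i:      0  1  2  3  4  5  6  7  8
v[i]:  27 13 23 19 22 17 22 26  5
dp:     1  1  2  2  3  2  4  5  1
Maximum dp value is 5.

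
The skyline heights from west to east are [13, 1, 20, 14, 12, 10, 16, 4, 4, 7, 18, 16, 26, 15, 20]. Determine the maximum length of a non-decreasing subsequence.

Track the smallest tail for each achievable length (allowing ties):
13 → extends → [13]
1 → replaces 13 → [1]
20 → extends → [1, 20]
14 → replaces 20 → [1, 14]
12 → replaces 14 → [1, 12]
10 → replaces 12 → [1, 10]
16 → extends → [1, 10, 16]
4 → replaces 10 → [1, 4, 16]
4 → replaces 16 → [1, 4, 4]
7 → extends → [1, 4, 4, 7]
18 → extends → [1, 4, 4, 7, 18]
16 → replaces 18 → [1, 4, 4, 7, 16]
26 → extends → [1, 4, 4, 7, 16, 26]
15 → replaces 16 → [1, 4, 4, 7, 15, 26]
20 → replaces 26 → [1, 4, 4, 7, 15, 20]
Six tails, so the longest non-decreasing subsequence has length 6 (e.g. 1, 4, 4, 7, 18, 26).

6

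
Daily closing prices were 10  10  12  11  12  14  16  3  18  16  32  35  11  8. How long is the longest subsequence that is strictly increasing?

8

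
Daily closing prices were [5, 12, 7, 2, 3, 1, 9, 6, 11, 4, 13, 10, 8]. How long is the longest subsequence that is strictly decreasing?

Negate each value so 'decreasing' becomes 'increasing', then run patience tails on the negated sequence:
-5 → extends → [-5]
-12 → replaces -5 → [-12]
-7 → extends → [-12, -7]
-2 → extends → [-12, -7, -2]
-3 → replaces -2 → [-12, -7, -3]
-1 → extends → [-12, -7, -3, -1]
-9 → replaces -7 → [-12, -9, -3, -1]
-6 → replaces -3 → [-12, -9, -6, -1]
-11 → replaces -9 → [-12, -11, -6, -1]
-4 → replaces -1 → [-12, -11, -6, -4]
-13 → replaces -12 → [-13, -11, -6, -4]
-10 → replaces -6 → [-13, -11, -10, -4]
-8 → replaces -4 → [-13, -11, -10, -8]
Four tails, so the longest strictly decreasing subsequence of the original has length 4.

4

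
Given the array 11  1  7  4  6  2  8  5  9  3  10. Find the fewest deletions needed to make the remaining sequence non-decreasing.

5

Fewest deletions = n − (longest non-decreasing subsequence).
i:      1  2  3  4  5  6  7  8  9 10 11
a[i]:  11  1  7  4  6  2  8  5  9  3 10
dp:     1  1  2  2  3  2  4  3  5  3  6
max dp = 6, so deletions = 11 − 6 = 5.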